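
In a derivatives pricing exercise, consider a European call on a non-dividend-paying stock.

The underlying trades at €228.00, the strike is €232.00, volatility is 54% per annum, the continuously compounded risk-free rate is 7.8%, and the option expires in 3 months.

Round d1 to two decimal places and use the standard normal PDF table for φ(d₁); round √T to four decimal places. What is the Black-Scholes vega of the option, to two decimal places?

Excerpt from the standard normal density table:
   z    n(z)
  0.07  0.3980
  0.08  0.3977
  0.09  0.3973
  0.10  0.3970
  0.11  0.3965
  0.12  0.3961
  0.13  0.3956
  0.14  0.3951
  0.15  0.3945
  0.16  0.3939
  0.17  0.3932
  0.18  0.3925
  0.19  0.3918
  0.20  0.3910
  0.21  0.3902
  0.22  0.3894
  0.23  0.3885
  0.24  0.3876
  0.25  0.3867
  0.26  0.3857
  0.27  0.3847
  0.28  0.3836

45.04

T = 0.25;  σ√T = 0.2700
d₁ = [ln(228/232) + (0.078 + 0.54²/2)·0.25] / 0.2700 = [-0.0174 + 0.0559] / 0.2700 = 0.1428 which rounds to 0.14
√T = √0.25 = 0.5000
φ(d₁) = φ(0.14) = 0.3951
vega = S·φ(d₁)·√T = 228·0.3951·0.5000 = 45.0414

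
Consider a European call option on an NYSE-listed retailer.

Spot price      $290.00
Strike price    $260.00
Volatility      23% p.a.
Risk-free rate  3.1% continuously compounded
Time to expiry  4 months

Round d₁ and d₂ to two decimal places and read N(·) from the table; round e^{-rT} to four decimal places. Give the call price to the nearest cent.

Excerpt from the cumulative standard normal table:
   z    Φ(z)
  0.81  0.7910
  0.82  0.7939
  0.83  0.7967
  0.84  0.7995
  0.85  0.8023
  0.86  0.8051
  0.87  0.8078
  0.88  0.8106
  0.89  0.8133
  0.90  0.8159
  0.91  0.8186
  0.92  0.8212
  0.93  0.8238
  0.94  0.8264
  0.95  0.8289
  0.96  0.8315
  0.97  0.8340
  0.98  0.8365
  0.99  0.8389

$36.85

σ√T = 0.23·√0.3333 = 0.1328
d₁ = [ln(290/260) + (0.031 + 0.23²/2)·0.3333] / 0.1328 = [0.1092 + 0.0192] / 0.1328 = 0.9666 → 0.97
d₂ = d₁ − σ√T = 0.9666 − 0.1328 = 0.8338 → 0.83
exp(−rT) = exp(−0.031·0.3333) = 0.9897
N(d₁) = N(0.97) = 0.8340;  N(d₂) = N(0.83) = 0.7967
C = 290·0.8340 − 260·0.9897·0.7967 = 241.8600 − 205.0084 = 36.8516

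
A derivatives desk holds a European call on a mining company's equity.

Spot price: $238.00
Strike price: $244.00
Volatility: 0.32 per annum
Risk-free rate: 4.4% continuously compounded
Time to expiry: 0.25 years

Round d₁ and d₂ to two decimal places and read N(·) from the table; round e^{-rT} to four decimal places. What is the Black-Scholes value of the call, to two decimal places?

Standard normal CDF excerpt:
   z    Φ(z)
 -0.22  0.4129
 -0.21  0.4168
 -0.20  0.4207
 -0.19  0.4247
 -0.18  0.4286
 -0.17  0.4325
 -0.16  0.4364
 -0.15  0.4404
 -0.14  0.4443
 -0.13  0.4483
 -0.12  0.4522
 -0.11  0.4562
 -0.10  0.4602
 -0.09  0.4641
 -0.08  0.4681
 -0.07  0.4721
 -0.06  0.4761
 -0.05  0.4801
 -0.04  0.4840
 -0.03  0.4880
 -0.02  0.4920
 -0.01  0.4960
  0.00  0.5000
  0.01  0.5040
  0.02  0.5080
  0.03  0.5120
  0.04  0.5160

T = 0.25;  σ√T = 0.1600
d₁ = [ln(238/244) + (0.044 + 0.32²/2)·0.25] / 0.1600 = [-0.0249 + 0.0238] / 0.1600 = -0.0069 ≈ -0.01
d₂ = d₁ − σ√T = -0.0069 − 0.1600 = -0.1669 ≈ -0.17
e^(−rT) = e^(−0.044·0.25) = 0.9891
N(d₁) = N(-0.01) = 0.4960;  N(d₂) = N(-0.17) = 0.4325
C = 238·0.4960 − 244·0.9891·0.4325 = 118.0480 − 104.3797 = 13.6683

$13.67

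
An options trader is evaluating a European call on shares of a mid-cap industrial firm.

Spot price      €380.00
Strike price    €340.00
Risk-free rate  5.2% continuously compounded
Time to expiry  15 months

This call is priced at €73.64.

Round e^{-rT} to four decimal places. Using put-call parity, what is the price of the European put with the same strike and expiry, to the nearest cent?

e^(−rT) = e^(−0.052·1.25) = 0.9371
Put-call parity: C − P = S − K·e^(−rT) = 380 − 340·0.9371 = 380 − 318.6140 = 61.3860
P = C − (C − P) = 73.64 − (61.3860) = 12.2540

€12.25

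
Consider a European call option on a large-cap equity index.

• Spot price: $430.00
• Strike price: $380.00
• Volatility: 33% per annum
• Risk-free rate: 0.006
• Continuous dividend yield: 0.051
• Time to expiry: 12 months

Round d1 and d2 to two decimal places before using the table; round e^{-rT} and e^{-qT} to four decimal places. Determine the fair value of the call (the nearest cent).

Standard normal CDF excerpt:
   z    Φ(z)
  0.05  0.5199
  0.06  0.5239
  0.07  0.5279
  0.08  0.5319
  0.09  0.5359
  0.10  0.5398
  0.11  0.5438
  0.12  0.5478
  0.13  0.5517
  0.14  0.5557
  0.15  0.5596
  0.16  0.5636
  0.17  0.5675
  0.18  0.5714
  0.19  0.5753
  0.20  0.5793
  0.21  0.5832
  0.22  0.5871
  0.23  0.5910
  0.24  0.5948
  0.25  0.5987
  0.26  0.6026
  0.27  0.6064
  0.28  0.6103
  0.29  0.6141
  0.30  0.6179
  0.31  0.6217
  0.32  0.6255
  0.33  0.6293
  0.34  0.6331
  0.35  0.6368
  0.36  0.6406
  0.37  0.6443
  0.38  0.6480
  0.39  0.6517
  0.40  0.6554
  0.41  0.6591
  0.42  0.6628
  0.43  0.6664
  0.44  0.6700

$68.42

T = 1;  σ√T = 0.3300
ln(S/K) + (r − q + σ²/2)T = ln(430/380) + (0.006 − 0.051 + 0.33²/2)·1 = 0.1236 + 0.0095 = 0.1331
d₁ = 0.1331 / 0.3300 = 0.4032 which rounds to 0.40
d₂ = d₁ − σ√T = 0.4032 − 0.3300 = 0.0732 which rounds to 0.07
exp(−qT) = exp(−0.051·1) = 0.9503;  exp(−rT) = exp(−0.006·1) = 0.9940
C = 430·0.9503·N(0.40) − 380·0.9940·N(0.07) = 430·0.9503·0.6554 − 380·0.9940·0.5279 = 267.8154 − 199.3984 = 68.4171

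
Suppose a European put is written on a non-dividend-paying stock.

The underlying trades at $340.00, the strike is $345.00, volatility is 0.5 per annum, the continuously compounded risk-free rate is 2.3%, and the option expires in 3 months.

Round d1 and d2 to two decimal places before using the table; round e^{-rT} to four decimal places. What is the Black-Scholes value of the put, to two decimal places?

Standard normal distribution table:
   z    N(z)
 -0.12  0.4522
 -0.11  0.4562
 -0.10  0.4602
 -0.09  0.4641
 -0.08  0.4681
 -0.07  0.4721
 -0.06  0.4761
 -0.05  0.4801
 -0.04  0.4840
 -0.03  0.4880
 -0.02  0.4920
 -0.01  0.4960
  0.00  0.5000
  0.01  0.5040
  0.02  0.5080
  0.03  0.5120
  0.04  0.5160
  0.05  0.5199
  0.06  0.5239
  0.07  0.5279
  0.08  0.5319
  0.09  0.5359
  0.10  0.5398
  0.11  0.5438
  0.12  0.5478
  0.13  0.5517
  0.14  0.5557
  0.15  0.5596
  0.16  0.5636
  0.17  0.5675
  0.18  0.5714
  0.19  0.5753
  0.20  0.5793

T = 0.25;  σ√T = 0.2500
d₁ = [ln(340/345) + (0.023 + ½·0.5²)·0.25] / (σ√T) = (-0.0146 + 0.0370) / 0.2500 = 0.0896 which rounds to 0.09
d₂ = 0.0896 − 0.2500 = -0.1604 which rounds to -0.16
e^(−rT) = e^(−0.023·0.25) = 0.9943
P = 345·0.9943·N(0.16) − 340·N(-0.09) = 345·0.9943·0.5636 − 340·0.4641 = 193.3337 − 157.7940 = 35.5397

$35.54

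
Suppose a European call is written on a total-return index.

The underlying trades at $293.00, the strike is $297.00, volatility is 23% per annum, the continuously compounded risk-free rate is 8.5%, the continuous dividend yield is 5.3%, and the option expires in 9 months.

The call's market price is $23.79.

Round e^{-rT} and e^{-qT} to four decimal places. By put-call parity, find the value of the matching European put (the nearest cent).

exp(−qT) = exp(−0.053·0.75) = 0.9610;  exp(−rT) = exp(−0.085·0.75) = 0.9382
Put-call parity: C − P = S·e^(−qT) − K·e^(−rT) = 293·0.9610 − 297·0.9382 = 281.5730 − 278.6454 = 2.9276
P = C − (C − P) = 23.79 − (2.9276) = 20.8624

$20.86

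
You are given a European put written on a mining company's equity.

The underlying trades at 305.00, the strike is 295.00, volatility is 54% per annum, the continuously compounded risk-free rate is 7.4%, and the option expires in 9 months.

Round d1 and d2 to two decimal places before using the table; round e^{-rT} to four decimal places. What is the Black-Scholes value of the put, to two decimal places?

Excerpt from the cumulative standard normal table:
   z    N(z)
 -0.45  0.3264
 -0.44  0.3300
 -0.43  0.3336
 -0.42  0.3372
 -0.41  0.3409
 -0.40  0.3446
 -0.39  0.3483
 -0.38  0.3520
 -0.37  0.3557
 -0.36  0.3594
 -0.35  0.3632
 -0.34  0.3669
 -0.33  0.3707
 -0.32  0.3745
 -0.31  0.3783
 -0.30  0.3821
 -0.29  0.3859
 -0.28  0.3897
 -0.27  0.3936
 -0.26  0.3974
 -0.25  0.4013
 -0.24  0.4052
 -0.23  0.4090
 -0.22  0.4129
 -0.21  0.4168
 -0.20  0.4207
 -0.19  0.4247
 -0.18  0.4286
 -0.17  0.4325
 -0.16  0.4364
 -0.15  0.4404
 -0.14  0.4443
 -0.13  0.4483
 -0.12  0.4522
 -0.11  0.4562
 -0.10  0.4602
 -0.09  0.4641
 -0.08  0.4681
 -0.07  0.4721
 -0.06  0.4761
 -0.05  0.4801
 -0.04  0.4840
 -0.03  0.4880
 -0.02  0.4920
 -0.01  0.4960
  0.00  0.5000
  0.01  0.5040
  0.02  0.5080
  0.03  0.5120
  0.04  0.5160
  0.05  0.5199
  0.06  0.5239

T = 0.75;  σ√T = 0.4677
ln(S/K) + (r + σ²/2)T = ln(305/295) + (0.074 + 0.54²/2)·0.75 = 0.0333 + 0.1648 = 0.1982
d₁ = 0.1982 / 0.4677 = 0.4238 ≈ 0.42
d₂ = d₁ − σ√T = 0.4238 − 0.4677 = -0.0439 ≈ -0.04
exp(−rT) = exp(−0.074·0.75) = 0.9460
P = 295·0.9460·N(0.04) − 305·N(-0.42) = 295·0.9460·0.5160 − 305·0.3372 = 144.0001 − 102.8460 = 41.1541

41.15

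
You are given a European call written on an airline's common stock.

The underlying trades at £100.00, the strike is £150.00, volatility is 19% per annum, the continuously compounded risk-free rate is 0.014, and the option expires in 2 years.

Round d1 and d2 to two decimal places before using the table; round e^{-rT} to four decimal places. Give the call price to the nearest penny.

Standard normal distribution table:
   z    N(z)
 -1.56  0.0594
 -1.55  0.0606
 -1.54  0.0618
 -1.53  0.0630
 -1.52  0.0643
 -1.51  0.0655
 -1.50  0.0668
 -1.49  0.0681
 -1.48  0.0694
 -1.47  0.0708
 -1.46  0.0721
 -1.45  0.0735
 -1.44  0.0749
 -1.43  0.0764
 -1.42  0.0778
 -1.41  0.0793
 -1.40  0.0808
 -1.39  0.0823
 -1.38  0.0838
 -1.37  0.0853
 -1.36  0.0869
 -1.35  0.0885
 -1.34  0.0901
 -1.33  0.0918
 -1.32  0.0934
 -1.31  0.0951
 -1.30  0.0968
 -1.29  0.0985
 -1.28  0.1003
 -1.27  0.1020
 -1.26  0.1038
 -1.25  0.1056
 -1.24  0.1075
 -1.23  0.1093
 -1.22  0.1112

σ√T = 0.19 × 1.4142 = 0.2687
d₁ = [ln(100/150) + (0.014 + 0.19²/2)·2] / 0.2687 = [-0.4055 + 0.0641] / 0.2687 = -1.2704 which rounds to -1.27
d₂ = d₁ − σ√T = -1.2704 − 0.2687 = -1.5391 which rounds to -1.54
exp(−rT) = exp(−0.014·2) = 0.9724
N(d₁) = N(-1.27) = 0.1020;  N(d₂) = N(-1.54) = 0.0618
C = 100·0.1020 − 150·0.9724·0.0618 = 10.2000 − 9.0141 = 1.1859

£1.19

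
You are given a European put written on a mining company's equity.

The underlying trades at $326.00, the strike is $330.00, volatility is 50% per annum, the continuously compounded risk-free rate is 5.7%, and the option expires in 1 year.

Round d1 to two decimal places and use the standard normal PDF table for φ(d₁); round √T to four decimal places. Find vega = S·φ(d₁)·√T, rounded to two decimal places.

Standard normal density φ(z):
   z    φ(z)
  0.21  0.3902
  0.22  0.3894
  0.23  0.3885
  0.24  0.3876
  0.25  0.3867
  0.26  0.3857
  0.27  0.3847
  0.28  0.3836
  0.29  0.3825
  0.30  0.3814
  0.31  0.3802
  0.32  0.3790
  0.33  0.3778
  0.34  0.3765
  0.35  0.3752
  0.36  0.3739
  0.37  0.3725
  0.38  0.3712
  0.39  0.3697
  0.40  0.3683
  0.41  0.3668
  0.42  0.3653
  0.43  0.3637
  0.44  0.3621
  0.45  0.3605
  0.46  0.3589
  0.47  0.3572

T = 1;  σ√T = 0.5000
d₁ = [ln(326/330) + (0.057 + 0.5²/2)·1] / 0.5000 = [-0.0122 + 0.1820] / 0.5000 = 0.3396 → 0.34
√T = √1 = 1.0000
φ(d₁) = φ(0.34) = 0.3765
vega = S·φ(d₁)·√T = 326·0.3765·1.0000 = 122.7390
(The call has the same vega.)

122.74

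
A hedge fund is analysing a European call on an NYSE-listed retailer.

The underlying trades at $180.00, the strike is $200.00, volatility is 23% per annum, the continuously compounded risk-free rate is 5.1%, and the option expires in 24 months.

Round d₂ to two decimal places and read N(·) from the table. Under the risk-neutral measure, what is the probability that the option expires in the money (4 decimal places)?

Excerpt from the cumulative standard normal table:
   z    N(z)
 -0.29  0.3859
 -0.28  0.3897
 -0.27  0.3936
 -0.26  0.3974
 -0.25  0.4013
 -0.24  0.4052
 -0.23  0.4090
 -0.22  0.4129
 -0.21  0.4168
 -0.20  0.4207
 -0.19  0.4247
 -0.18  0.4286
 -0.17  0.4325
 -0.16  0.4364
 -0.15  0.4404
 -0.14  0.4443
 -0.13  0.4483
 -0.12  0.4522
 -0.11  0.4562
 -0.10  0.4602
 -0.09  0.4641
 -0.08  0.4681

σ√T = 0.23 × 1.4142 = 0.3253
d₁ = [ln(180/200) + (0.051 + 0.23²/2)·2] / 0.3253 = [-0.1054 + 0.1549] / 0.3253 = 0.1523 → 0.15
d₂ = d₁ − σ√T = 0.1523 − 0.3253 = -0.1730 → -0.17
Risk-neutral Pr[S_T > K] = N(d₂) = N(-0.17) = 0.4325

0.4325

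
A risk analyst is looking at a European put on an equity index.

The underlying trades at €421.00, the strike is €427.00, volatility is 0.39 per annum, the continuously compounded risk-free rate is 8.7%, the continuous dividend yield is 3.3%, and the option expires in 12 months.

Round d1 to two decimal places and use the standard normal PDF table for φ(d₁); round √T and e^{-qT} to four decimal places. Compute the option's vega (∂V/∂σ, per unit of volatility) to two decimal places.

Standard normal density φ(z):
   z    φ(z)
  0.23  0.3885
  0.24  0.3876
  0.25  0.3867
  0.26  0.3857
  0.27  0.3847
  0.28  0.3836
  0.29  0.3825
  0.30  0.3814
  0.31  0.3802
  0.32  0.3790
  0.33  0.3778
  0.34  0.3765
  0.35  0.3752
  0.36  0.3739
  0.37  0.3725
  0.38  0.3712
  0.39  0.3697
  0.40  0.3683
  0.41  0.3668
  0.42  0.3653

155.35

T = 1;  σ√T = 0.3900
d₁ = [ln(421/427) + (0.087 − 0.033 + 0.39²/2)·1] / 0.3900 = [-0.0142 + 0.1300] / 0.3900 = 0.2972 → 0.30
√T = √1 = 1.0000
φ(d₁) = φ(0.30) = 0.3814
e^(−qT) = e^(−0.033·1) = 0.9675
vega = S·e^(−qT)·φ(d₁)·√T = 421·0.9675·0.3814·1.0000 = 155.3509
(Call and put vega coincide under Black-Scholes.)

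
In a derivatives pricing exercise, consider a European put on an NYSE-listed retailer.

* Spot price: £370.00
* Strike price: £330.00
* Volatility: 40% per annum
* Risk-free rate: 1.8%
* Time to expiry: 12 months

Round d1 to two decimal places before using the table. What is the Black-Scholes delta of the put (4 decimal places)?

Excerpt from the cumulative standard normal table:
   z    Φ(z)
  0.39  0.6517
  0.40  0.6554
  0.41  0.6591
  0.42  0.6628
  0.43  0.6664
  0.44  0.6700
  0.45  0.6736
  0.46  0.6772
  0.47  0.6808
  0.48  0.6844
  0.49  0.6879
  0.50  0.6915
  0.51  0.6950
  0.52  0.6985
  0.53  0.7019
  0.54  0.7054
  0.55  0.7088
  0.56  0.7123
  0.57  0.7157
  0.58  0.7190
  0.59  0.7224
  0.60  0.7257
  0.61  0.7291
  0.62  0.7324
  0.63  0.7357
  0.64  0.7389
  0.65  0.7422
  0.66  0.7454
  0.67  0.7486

-0.2981

σ√T = 0.4 × 1.0000 = 0.4000
d₁ = [ln(370/330) + (0.018 + 0.4²/2)·1] / 0.4000 = [0.1144 + 0.0980] / 0.4000 = 0.5310 → 0.53
N(d₁) = N(0.53) = 0.7019
Δ_put = N(d₁) − 1 = 0.7019 − 1 = -0.2981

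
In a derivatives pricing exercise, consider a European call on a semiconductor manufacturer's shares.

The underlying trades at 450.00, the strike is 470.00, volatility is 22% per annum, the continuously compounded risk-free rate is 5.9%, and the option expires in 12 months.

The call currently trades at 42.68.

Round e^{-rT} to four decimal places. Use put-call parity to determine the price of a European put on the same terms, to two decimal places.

e^(−rT) = e^(−0.059·1) = 0.9427
Put-call parity: C − P = S − K·e^(−rT) = 450 − 470·0.9427 = 450 − 443.0690 = 6.9310
P = C − (C − P) = 42.68 − (6.9310) = 35.7490

35.75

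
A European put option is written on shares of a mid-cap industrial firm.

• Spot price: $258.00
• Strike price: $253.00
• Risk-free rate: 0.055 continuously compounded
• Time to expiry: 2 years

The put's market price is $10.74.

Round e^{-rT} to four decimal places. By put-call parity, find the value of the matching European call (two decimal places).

$42.10

e^(−rT) = e^(−0.055·2) = 0.8958
Put-call parity: C − P = S − K·e^(−rT) = 258 − 253·0.8958 = 258 − 226.6374 = 31.3626
C = P + (C − P) = 10.74 + (31.3626) = 42.1026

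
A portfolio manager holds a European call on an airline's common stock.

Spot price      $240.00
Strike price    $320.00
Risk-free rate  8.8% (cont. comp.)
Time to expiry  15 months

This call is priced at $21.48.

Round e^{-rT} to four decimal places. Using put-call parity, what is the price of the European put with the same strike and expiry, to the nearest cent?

exp(−rT) = exp(−0.088·1.25) = 0.8958
Put-call parity: C − P = S − K·e^(−rT) = 240 − 320·0.8958 = 240 − 286.6560 = -46.6560
P = C − (C − P) = 21.48 − (-46.6560) = 68.1360

$68.14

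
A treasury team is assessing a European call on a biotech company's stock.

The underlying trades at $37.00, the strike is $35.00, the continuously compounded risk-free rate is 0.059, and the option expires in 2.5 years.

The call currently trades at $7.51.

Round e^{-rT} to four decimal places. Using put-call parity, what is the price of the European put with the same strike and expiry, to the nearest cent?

$0.71

exp(−rT) = exp(−0.059·2.5) = 0.8629
Put-call parity: C − P = S − K·e^(−rT) = 37 − 35·0.8629 = 37 − 30.2015 = 6.7985
P = C − (C − P) = 7.51 − (6.7985) = 0.7115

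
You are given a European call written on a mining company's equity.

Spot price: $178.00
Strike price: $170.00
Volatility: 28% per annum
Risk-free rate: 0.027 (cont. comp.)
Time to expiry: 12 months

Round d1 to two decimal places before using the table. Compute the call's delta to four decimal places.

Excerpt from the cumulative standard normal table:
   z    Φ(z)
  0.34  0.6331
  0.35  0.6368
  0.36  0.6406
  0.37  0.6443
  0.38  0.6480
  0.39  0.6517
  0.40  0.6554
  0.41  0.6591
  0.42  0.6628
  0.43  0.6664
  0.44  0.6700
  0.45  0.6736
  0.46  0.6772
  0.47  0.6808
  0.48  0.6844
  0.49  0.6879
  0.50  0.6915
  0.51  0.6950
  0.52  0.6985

σ√T = 0.28·√1 = 0.2800
d₁ = [ln(178/170) + (0.027 + 0.28²/2)·1] / 0.2800 = [0.0460 + 0.0662] / 0.2800 = 0.4007 which rounds to 0.40
N(d₁) = N(0.40) = 0.6554
Δ_call = N(d₁) = 0.6554

0.6554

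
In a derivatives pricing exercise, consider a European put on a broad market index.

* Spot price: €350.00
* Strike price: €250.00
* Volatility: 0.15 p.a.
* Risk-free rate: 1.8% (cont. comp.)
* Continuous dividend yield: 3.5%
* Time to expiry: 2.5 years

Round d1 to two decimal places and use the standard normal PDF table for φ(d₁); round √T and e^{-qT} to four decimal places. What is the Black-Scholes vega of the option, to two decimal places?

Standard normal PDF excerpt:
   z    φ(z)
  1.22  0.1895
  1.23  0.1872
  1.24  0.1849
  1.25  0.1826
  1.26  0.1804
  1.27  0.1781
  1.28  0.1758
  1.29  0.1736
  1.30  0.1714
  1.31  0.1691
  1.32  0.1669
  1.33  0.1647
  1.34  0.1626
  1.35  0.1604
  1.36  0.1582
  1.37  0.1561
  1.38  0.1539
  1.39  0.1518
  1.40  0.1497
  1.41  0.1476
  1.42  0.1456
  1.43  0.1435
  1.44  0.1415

80.21

σ√T = 0.15 × 1.5811 = 0.2372
d₁ = [ln(350/250) + (0.018 − 0.035 + ½·0.15²)·2.5] / (σ√T) = (0.3365 − 0.0144) / 0.2372 = 1.3581 ≈ 1.36
√T = √2.5 = 1.5811
φ(d₁) = φ(1.36) = 0.1582
e^(−qT) = e^(−0.035·2.5) = 0.9162
vega = S·e^(−qT)·φ(d₁)·√T = 350·0.9162·0.1582·1.5811 = 80.2092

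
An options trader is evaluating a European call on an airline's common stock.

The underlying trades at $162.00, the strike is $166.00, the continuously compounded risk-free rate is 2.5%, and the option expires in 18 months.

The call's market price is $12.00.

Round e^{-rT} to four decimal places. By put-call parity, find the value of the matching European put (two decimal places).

$9.89

e^(−rT) = e^(−0.025·1.5) = 0.9632
Put-call parity: C − P = S − K·e^(−rT) = 162 − 166·0.9632 = 162 − 159.8912 = 2.1088
P = C − (C − P) = 12.00 − (2.1088) = 9.8912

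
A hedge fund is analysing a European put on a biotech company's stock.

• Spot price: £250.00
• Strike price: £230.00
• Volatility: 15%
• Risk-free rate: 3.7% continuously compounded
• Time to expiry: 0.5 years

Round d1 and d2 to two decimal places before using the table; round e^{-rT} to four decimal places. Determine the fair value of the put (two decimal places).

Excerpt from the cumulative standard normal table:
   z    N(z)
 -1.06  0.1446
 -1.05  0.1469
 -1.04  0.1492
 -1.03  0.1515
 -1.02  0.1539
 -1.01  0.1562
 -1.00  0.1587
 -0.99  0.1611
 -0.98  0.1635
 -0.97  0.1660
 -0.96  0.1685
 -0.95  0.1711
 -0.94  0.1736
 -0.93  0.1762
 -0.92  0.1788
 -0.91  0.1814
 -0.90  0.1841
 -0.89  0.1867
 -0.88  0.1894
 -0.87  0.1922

σ√T = 0.15·√0.5 = 0.1061
d₁ = [ln(250/230) + (0.037 + 0.15²/2)·0.5] / 0.1061 = [0.0834 + 0.0241] / 0.1061 = 1.0136 ⇒ 1.01
d₂ = d₁ − σ√T = 1.0136 − 0.1061 = 0.9075 ⇒ 0.91
exp(−rT) = exp(−0.037·0.5) = 0.9817
N(−d₂) = N(-0.91) = 0.1814;  N(−d₁) = N(-1.01) = 0.1562
P = 230·0.9817·0.1814 − 250·0.1562 = 40.9585 − 39.0500 = 1.9085

£1.91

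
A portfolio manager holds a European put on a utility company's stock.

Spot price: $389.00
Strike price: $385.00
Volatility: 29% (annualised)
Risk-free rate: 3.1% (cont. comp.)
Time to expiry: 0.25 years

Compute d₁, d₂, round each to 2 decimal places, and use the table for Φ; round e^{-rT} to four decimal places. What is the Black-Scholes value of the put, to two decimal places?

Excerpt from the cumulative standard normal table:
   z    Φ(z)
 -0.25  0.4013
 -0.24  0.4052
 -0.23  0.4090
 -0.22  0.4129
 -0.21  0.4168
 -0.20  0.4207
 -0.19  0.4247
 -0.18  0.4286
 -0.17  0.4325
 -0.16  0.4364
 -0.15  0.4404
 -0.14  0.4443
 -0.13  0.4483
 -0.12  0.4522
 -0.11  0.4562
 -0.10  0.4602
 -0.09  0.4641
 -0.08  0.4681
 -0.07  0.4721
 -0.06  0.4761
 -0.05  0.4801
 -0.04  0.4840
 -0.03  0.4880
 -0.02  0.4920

σ√T = 0.29·√0.25 = 0.1450
d₁ = [ln(389/385) + (0.031 + 0.29²/2)·0.25] / 0.1450 = [0.0103 + 0.0183] / 0.1450 = 0.1972 which rounds to 0.20
d₂ = d₁ − σ√T = 0.1972 − 0.1450 = 0.0522 which rounds to 0.05
e^(−rT) = e^(−0.031·0.25) = 0.9923
N(−d₂) = N(-0.05) = 0.4801;  N(−d₁) = N(-0.20) = 0.4207
P = 385·0.9923·0.4801 − 389·0.4207 = 183.4152 − 163.6523 = 19.7629

$19.76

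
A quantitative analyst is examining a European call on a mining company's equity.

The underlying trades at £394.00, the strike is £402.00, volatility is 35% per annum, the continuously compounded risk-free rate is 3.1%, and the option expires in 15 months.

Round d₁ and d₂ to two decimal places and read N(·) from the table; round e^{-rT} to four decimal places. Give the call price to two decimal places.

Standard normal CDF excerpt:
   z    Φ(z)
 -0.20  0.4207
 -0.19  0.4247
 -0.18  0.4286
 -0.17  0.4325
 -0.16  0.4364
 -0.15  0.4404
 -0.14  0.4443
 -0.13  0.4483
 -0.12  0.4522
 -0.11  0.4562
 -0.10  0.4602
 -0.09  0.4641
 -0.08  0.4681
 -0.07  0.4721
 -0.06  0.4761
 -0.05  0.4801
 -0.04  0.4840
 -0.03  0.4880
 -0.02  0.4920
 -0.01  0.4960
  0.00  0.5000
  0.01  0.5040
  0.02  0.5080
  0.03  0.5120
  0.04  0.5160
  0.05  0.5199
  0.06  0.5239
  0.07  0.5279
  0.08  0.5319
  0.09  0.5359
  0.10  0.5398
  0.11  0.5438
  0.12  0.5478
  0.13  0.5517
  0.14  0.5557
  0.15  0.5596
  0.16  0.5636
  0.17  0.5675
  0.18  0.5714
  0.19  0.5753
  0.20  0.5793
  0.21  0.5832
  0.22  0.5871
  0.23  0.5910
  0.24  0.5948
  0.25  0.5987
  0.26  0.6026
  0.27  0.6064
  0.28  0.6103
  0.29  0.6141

T = 1.25;  σ√T = 0.3913
d₁ = [ln(394/402) + (0.031 + 0.35²/2)·1.25] / 0.3913 = [-0.0201 + 0.1153] / 0.3913 = 0.2433 → 0.24
d₂ = d₁ − σ√T = 0.2433 − 0.3913 = -0.1480 → -0.15
exp(−rT) = exp(−0.031·1.25) = 0.9620
C = 394·N(0.24) − 402·0.9620·N(-0.15) = 394·0.5948 − 402·0.9620·0.4404 = 234.3512 − 170.3132 = 64.0380

£64.04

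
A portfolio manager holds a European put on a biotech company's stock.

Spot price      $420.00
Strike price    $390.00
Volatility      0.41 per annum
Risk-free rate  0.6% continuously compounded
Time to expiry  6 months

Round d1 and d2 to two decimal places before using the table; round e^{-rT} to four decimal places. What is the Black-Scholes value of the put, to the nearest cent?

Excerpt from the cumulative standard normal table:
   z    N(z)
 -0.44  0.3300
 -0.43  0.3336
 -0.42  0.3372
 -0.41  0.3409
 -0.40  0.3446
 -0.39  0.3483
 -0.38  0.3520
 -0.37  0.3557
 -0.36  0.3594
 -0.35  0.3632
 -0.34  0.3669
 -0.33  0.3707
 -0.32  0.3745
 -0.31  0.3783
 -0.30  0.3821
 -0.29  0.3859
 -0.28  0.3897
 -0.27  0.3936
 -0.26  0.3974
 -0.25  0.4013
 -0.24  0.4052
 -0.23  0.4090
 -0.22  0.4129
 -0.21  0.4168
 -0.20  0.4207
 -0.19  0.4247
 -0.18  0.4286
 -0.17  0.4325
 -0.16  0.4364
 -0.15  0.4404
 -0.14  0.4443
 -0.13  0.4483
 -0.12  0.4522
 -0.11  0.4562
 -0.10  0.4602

σ√T = 0.41 × 0.7071 = 0.2899
d₁ = [ln(420/390) + (0.006 + 0.41²/2)·0.5] / 0.2899 = [0.0741 + 0.0450] / 0.2899 = 0.4109 ≈ 0.41
d₂ = d₁ − σ√T = 0.4109 − 0.2899 = 0.1210 ≈ 0.12
e^(−rT) = e^(−0.006·0.5) = 0.9970
N(−d₂) = N(-0.12) = 0.4522;  N(−d₁) = N(-0.41) = 0.3409
P = 390·0.9970·0.4522 − 420·0.3409 = 175.8289 − 143.1780 = 32.6509

$32.65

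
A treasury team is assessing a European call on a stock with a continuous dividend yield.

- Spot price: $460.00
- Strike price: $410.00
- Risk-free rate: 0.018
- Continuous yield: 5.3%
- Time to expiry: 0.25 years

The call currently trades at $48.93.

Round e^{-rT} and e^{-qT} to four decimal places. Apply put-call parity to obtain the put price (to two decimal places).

$3.16

exp(−qT) = exp(−0.053·0.25) = 0.9868;  exp(−rT) = exp(−0.018·0.25) = 0.9955
Put-call parity: C − P = S·e^(−qT) − K·e^(−rT) = 460·0.9868 − 410·0.9955 = 453.9280 − 408.1550 = 45.7730
P = C − (C − P) = 48.93 − (45.7730) = 3.1570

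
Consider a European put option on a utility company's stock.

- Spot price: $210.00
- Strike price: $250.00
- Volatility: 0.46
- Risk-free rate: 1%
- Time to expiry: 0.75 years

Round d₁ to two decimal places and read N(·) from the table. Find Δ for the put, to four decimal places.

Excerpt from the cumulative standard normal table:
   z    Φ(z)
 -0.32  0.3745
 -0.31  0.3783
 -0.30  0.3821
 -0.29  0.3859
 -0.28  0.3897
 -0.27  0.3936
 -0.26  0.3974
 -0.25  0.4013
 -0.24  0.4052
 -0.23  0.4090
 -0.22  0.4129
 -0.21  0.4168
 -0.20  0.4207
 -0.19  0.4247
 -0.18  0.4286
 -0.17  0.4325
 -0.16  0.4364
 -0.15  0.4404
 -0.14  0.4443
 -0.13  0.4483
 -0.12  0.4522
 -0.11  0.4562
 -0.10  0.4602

-0.5871

T = 0.75;  σ√T = 0.3984
d₁ = [ln(210/250) + (0.01 + 0.46²/2)·0.75] / 0.3984 = [-0.1744 + 0.0868] / 0.3984 = -0.2197 → -0.22
N(d₁) = N(-0.22) = 0.4129
Δ_put = N(d₁) − 1 = 0.4129 − 1 = -0.5871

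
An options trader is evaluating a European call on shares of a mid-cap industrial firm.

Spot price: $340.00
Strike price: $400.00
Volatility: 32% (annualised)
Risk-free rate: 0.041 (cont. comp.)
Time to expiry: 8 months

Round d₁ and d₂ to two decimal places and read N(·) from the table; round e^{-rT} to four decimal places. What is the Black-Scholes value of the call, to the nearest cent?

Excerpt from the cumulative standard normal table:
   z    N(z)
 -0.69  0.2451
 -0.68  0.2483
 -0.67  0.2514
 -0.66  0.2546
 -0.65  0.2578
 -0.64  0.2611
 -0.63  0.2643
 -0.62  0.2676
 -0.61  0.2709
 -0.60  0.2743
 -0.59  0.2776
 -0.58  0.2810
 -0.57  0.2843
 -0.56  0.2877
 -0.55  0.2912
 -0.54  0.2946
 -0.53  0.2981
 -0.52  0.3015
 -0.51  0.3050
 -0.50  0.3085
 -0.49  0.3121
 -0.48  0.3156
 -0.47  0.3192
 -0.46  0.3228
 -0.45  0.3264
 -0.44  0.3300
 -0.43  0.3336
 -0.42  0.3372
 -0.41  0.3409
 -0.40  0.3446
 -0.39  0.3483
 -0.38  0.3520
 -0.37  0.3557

σ√T = 0.32 × 0.8165 = 0.2613
d₁ = [ln(340/400) + (0.041 + ½·0.32²)·0.6667] / (σ√T) = (-0.1625 + 0.0615) / 0.2613 = -0.3868 ≈ -0.39
d₂ = -0.3868 − 0.2613 = -0.6480 ≈ -0.65
exp(−rT) = exp(−0.041·0.6667) = 0.9730
N(d₁) = N(-0.39) = 0.3483;  N(d₂) = N(-0.65) = 0.2578
C = 340·0.3483 − 400·0.9730·0.2578 = 118.4220 − 100.3358 = 18.0862

$18.09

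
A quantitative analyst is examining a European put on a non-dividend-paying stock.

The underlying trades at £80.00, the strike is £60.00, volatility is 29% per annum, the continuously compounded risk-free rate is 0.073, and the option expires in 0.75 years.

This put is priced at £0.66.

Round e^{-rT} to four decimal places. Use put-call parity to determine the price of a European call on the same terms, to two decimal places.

exp(−rT) = exp(−0.073·0.75) = 0.9467
Put-call parity: C − P = S − K·e^(−rT) = 80 − 60·0.9467 = 80 − 56.8020 = 23.1980
C = P + (C − P) = 0.66 + (23.1980) = 23.8580

£23.86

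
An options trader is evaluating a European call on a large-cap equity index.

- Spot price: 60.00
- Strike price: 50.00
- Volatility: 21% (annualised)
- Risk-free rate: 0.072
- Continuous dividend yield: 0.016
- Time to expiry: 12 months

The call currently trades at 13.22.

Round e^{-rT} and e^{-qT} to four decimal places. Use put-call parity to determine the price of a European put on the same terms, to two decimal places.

0.70

e^(−qT) = e^(−0.016·1) = 0.9841;  e^(−rT) = e^(−0.072·1) = 0.9305
Put-call parity: C − P = S·e^(−qT) − K·e^(−rT) = 60·0.9841 − 50·0.9305 = 59.0460 − 46.5250 = 12.5210
P = C − (C − P) = 13.22 − (12.5210) = 0.6990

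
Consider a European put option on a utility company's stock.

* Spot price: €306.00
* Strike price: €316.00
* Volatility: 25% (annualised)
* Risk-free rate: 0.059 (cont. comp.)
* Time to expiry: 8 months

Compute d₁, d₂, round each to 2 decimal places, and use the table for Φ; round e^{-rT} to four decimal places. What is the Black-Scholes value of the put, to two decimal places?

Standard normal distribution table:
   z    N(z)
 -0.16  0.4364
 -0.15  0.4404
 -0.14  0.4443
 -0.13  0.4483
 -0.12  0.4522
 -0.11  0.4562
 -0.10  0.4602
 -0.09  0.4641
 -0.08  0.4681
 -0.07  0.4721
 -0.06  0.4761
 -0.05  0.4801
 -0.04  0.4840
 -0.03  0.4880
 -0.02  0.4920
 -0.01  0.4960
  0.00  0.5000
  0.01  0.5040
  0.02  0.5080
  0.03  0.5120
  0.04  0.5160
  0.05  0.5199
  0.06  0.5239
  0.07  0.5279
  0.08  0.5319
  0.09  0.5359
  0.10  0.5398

€24.42

σ√T = 0.25·√0.6667 = 0.2041
ln(S/K) + (r + σ²/2)T = ln(306/316) + (0.059 + 0.25²/2)·0.6667 = -0.0322 + 0.0602 = 0.0280
d₁ = 0.0280 / 0.2041 = 0.1372 ⇒ 0.14
d₂ = d₁ − σ√T = 0.1372 − 0.2041 = -0.0669 ⇒ -0.07
exp(−rT) = exp(−0.059·0.6667) = 0.9614
N(−d₂) = N(0.07) = 0.5279;  N(−d₁) = N(-0.14) = 0.4443
P = 316·0.9614·0.5279 − 306·0.4443 = 160.3773 − 135.9558 = 24.4215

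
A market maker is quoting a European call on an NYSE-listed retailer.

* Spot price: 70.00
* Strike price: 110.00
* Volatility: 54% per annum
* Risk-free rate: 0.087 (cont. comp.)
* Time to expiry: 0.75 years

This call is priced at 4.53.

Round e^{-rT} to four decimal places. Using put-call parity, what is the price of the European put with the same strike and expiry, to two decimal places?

exp(−rT) = exp(−0.087·0.75) = 0.9368
Put-call parity: C − P = S − K·e^(−rT) = 70 − 110·0.9368 = 70 − 103.0480 = -33.0480
P = C − (C − P) = 4.53 − (-33.0480) = 37.5780

37.58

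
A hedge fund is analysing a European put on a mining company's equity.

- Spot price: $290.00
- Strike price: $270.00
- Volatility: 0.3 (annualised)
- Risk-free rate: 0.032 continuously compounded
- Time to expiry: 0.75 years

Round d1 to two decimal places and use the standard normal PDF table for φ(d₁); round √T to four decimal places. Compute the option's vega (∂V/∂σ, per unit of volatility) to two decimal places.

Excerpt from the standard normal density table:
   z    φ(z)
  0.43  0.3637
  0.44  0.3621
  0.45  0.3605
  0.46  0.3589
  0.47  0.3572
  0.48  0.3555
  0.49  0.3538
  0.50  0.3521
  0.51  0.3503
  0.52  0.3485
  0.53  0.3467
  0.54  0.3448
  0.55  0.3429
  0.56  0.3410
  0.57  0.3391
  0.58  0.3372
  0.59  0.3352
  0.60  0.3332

σ√T = 0.3·√0.75 = 0.2598
d₁ = [ln(290/270) + (0.032 + ½·0.3²)·0.75] / (σ√T) = (0.0715 + 0.0577) / 0.2598 = 0.4973 ≈ 0.50
√T = √0.75 = 0.8660
φ(d₁) = φ(0.50) = 0.3521
vega = S·φ(d₁)·√T = 290·0.3521·0.8660 = 88.4264

88.43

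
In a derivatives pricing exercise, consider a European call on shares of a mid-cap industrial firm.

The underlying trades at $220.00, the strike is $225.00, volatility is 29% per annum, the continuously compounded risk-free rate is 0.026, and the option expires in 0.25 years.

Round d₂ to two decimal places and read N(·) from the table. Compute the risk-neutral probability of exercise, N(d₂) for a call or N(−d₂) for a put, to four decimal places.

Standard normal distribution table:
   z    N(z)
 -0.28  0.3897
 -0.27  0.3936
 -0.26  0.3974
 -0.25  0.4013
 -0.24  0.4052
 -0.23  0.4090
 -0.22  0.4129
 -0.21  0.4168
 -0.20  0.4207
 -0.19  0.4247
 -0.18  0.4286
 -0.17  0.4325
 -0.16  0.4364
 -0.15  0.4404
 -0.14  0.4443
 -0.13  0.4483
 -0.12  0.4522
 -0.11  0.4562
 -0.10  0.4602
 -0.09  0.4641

0.4286

T = 0.25;  σ√T = 0.1450
d₁ = [ln(220/225) + (0.026 + 0.29²/2)·0.25] / 0.1450 = [-0.0225 + 0.0170] / 0.1450 = -0.0377 which rounds to -0.04
d₂ = d₁ − σ√T = -0.0377 − 0.1450 = -0.1827 which rounds to -0.18
Risk-neutral Pr[S_T > K] = N(d₂) = N(-0.18) = 0.4286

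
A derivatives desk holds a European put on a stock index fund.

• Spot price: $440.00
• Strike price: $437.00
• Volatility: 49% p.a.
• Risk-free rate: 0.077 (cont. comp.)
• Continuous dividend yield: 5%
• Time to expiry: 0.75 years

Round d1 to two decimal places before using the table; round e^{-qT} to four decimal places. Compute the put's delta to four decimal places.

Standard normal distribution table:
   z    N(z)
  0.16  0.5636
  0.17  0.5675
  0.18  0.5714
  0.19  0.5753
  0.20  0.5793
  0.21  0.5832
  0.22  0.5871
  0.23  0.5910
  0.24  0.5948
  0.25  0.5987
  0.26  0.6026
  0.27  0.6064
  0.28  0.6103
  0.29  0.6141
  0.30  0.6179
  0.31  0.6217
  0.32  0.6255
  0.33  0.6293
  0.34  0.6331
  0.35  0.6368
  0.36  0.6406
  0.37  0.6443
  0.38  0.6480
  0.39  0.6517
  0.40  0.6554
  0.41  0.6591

-0.3754

T = 0.75;  σ√T = 0.4244
d₁ = [ln(440/437) + (0.077 − 0.05 + 0.49²/2)·0.75] / 0.4244 = [0.0068 + 0.1103] / 0.4244 = 0.2760 which rounds to 0.28
N(d₁) = N(0.28) = 0.6103
Δ_put = exp(−qT)·(N(d₁) − 1) = 0.9632·(0.6103 − 1) = -0.3754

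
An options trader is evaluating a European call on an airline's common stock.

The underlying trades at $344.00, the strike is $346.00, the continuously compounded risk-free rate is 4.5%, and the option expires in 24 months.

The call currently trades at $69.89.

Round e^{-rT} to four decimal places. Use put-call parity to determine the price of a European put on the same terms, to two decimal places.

exp(−rT) = exp(−0.045·2) = 0.9139
Put-call parity: C − P = S − K·e^(−rT) = 344 − 346·0.9139 = 344 − 316.2094 = 27.7906
P = C − (C − P) = 69.89 − (27.7906) = 42.0994

$42.10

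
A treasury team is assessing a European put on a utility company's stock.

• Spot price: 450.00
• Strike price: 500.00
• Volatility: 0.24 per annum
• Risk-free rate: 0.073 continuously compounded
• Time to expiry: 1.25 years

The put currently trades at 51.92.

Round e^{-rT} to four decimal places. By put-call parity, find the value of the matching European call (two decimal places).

exp(−rT) = exp(−0.073·1.25) = 0.9128
Put-call parity: C − P = S − K·e^(−rT) = 450 − 500·0.9128 = 450 − 456.4000 = -6.4000
C = P + (C − P) = 51.92 + (-6.4000) = 45.5200

45.52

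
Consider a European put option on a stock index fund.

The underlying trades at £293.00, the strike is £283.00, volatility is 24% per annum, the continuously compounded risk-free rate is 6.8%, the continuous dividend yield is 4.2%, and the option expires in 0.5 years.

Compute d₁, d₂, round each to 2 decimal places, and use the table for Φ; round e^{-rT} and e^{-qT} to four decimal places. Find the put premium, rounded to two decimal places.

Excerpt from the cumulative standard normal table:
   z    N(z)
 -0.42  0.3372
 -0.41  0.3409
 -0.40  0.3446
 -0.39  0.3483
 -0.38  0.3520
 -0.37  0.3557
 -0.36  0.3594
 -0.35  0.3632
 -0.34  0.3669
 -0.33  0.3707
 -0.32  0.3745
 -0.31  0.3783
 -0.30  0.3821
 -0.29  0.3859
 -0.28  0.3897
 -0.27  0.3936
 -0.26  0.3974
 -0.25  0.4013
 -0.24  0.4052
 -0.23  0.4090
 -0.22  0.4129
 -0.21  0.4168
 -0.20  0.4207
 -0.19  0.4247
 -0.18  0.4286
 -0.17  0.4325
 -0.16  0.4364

σ√T = 0.24·√0.5 = 0.1697
d₁ = [ln(293/283) + (0.068 − 0.042 + 0.24²/2)·0.5] / 0.1697 = [0.0347 + 0.0274] / 0.1697 = 0.3661 → 0.37
d₂ = d₁ − σ√T = 0.3661 − 0.1697 = 0.1964 → 0.20
e^(−qT) = e^(−0.042·0.5) = 0.9792;  e^(−rT) = e^(−0.068·0.5) = 0.9666
P = 283·0.9666·N(-0.20) − 293·0.9792·N(-0.37) = 283·0.9666·0.4207 − 293·0.9792·0.3557 = 115.0816 − 102.0523 = 13.0292

£13.03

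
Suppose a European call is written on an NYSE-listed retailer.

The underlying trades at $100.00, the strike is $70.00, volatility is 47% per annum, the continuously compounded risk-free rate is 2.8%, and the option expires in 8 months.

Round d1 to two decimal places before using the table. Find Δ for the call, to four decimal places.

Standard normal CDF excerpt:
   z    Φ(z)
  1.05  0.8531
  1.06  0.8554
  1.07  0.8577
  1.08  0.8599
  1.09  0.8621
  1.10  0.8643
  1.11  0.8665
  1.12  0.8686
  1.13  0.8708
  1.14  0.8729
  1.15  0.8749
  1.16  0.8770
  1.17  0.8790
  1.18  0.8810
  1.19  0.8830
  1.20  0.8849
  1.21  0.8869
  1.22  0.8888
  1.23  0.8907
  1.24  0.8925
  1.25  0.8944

0.8790

σ√T = 0.47 × 0.8165 = 0.3838
d₁ = [ln(100/70) + (0.028 + 0.47²/2)·0.6667] / 0.3838 = [0.3567 + 0.0923] / 0.3838 = 1.1700 ≈ 1.17
N(d₁) = N(1.17) = 0.8790
Δ_call = N(d₁) = 0.8790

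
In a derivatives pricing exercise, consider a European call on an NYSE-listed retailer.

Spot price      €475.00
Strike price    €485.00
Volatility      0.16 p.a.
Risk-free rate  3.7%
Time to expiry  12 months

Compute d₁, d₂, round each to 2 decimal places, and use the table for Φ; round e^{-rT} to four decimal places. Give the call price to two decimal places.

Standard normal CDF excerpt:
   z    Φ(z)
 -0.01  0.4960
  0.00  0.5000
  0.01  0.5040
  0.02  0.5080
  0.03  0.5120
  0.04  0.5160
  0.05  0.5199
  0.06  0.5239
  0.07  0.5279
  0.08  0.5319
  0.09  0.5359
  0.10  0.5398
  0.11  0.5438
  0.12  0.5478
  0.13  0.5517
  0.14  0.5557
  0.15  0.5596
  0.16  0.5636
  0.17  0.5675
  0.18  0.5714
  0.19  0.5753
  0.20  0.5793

€33.98

σ√T = 0.16 × 1.0000 = 0.1600
d₁ = [ln(475/485) + (0.037 + 0.16²/2)·1] / 0.1600 = [-0.0208 + 0.0498] / 0.1600 = 0.1810 → 0.18
d₂ = d₁ − σ√T = 0.1810 − 0.1600 = 0.0210 → 0.02
e^(−rT) = e^(−0.037·1) = 0.9637
N(d₁) = N(0.18) = 0.5714;  N(d₂) = N(0.02) = 0.5080
C = 475·0.5714 − 485·0.9637·0.5080 = 271.4150 − 237.4364 = 33.9786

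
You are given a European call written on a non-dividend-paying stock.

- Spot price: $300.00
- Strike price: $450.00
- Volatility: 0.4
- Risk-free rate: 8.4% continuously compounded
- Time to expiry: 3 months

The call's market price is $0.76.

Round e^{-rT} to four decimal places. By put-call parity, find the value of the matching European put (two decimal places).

$141.40

exp(−rT) = exp(−0.084·0.25) = 0.9792
Put-call parity: C − P = S − K·e^(−rT) = 300 − 450·0.9792 = 300 − 440.6400 = -140.6400
P = C − (C − P) = 0.76 − (-140.6400) = 141.4000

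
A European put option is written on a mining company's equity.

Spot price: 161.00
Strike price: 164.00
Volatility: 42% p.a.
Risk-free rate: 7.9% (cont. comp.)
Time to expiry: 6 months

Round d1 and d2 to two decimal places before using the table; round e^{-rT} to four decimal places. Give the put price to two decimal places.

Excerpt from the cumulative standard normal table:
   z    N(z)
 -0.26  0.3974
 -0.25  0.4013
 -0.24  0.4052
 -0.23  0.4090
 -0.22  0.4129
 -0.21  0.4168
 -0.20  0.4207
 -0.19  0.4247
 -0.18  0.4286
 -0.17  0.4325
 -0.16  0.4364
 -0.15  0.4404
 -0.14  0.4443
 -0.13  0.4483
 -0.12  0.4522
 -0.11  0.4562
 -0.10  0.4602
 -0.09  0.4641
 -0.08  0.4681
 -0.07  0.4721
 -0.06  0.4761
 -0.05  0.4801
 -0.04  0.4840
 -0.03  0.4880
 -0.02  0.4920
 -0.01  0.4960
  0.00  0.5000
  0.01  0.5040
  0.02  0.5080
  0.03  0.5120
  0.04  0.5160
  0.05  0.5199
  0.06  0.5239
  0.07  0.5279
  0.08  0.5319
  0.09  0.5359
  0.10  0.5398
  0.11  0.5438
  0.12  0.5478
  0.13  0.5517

σ√T = 0.42·√0.5 = 0.2970
d₁ = [ln(161/164) + (0.079 + 0.42²/2)·0.5] / 0.2970 = [-0.0185 + 0.0836] / 0.2970 = 0.2193 → 0.22
d₂ = d₁ − σ√T = 0.2193 − 0.2970 = -0.0777 → -0.08
exp(−rT) = exp(−0.079·0.5) = 0.9613
N(−d₂) = N(0.08) = 0.5319;  N(−d₁) = N(-0.22) = 0.4129
P = 164·0.9613·0.5319 − 161·0.4129 = 83.8557 − 66.4769 = 17.3788

17.38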